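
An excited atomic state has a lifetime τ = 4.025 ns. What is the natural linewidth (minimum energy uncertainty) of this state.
81.765 neV

Using the energy-time uncertainty principle:
ΔEΔt ≥ ℏ/2

The lifetime τ represents the time uncertainty Δt.
The natural linewidth (minimum energy uncertainty) is:

ΔE = ℏ/(2τ)
ΔE = (1.055e-34 J·s) / (2 × 4.025e-09 s)
ΔE = 1.310e-26 J = 81.765 neV

This natural linewidth limits the precision of spectroscopic measurements.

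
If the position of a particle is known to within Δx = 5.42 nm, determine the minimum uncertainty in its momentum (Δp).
9.729 × 10^-27 kg·m/s

Using the Heisenberg uncertainty principle:
ΔxΔp ≥ ℏ/2

The minimum uncertainty in momentum is:
Δp_min = ℏ/(2Δx)
Δp_min = (1.055e-34 J·s) / (2 × 5.420e-09 m)
Δp_min = 9.729e-27 kg·m/s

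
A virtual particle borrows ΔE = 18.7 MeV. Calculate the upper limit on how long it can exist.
17.599 ys

Using the energy-time uncertainty principle:
ΔEΔt ≥ ℏ/2

For a virtual particle borrowing energy ΔE, the maximum lifetime is:
Δt_max = ℏ/(2ΔE)

Converting energy:
ΔE = 18.7 MeV = 2.996e-12 J

Δt_max = (1.055e-34 J·s) / (2 × 2.996e-12 J)
Δt_max = 1.760e-23 s = 17.599 ys

Virtual particles with higher borrowed energy exist for shorter times.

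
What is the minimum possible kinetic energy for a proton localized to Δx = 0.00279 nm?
666.417 meV

Localizing a particle requires giving it sufficient momentum uncertainty:

1. From uncertainty principle: Δp ≥ ℏ/(2Δx)
   Δp_min = (1.055e-34 J·s) / (2 × 2.790e-12 m)
   Δp_min = 1.890e-23 kg·m/s

2. This momentum uncertainty corresponds to kinetic energy:
   KE ≈ (Δp)²/(2m) = (1.890e-23)²/(2 × 1.673e-27 kg)
   KE = 1.068e-19 J = 666.417 meV

Tighter localization requires more energy.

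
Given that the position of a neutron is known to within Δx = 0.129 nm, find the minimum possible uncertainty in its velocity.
244.040 m/s

Using the Heisenberg uncertainty principle and Δp = mΔv:
ΔxΔp ≥ ℏ/2
Δx(mΔv) ≥ ℏ/2

The minimum uncertainty in velocity is:
Δv_min = ℏ/(2mΔx)
Δv_min = (1.055e-34 J·s) / (2 × 1.675e-27 kg × 1.290e-10 m)
Δv_min = 2.440e+02 m/s = 244.040 m/s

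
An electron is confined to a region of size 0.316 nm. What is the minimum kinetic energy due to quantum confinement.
95.387 meV

Using the uncertainty principle:

1. Position uncertainty: Δx ≈ 3.160e-10 m
2. Minimum momentum uncertainty: Δp = ℏ/(2Δx) = 1.669e-25 kg·m/s
3. Minimum kinetic energy:
   KE = (Δp)²/(2m) = (1.669e-25)²/(2 × 9.109e-31 kg)
   KE = 1.528e-20 J = 95.387 meV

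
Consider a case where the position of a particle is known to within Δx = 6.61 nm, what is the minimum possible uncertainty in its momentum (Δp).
7.977 × 10^-27 kg·m/s

Using the Heisenberg uncertainty principle:
ΔxΔp ≥ ℏ/2

The minimum uncertainty in momentum is:
Δp_min = ℏ/(2Δx)
Δp_min = (1.055e-34 J·s) / (2 × 6.610e-09 m)
Δp_min = 7.977e-27 kg·m/s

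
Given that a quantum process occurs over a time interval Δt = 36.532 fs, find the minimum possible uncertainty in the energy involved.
9.009 meV

Using the energy-time uncertainty principle:
ΔEΔt ≥ ℏ/2

The minimum uncertainty in energy is:
ΔE_min = ℏ/(2Δt)
ΔE_min = (1.055e-34 J·s) / (2 × 3.653e-14 s)
ΔE_min = 1.443e-21 J = 9.009 meV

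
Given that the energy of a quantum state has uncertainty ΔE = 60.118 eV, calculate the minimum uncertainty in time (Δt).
5.474 as

Using the energy-time uncertainty principle:
ΔEΔt ≥ ℏ/2

The minimum uncertainty in time is:
Δt_min = ℏ/(2ΔE)
Δt_min = (1.055e-34 J·s) / (2 × 9.632e-18 J)
Δt_min = 5.474e-18 s = 5.474 as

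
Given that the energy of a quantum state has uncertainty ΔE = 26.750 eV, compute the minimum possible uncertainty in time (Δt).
12.303 as

Using the energy-time uncertainty principle:
ΔEΔt ≥ ℏ/2

The minimum uncertainty in time is:
Δt_min = ℏ/(2ΔE)
Δt_min = (1.055e-34 J·s) / (2 × 4.286e-18 J)
Δt_min = 1.230e-17 s = 12.303 as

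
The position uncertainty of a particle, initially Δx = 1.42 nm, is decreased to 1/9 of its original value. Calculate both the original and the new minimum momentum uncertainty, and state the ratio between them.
Original Δp_min = 3.713 × 10^-26 kg·m/s; new Δp'_min = 3.342 × 10^-25 kg·m/s; ratio Δp'_min/Δp_min = 9.

From the uncertainty principle ΔxΔp ≥ ℏ/2, the minimum momentum uncertainty is Δp_min = ℏ/(2Δx).

Original (Δx = 1.42 nm = 1.420e-09 m):
Δp_min = (1.055e-34 J·s)/(2 × 1.420e-09 m) = 3.713e-26 kg·m/s

When Δx → (1/9)Δx:
Δp'_min = ℏ/(2 × (1/9)Δx) = 9 × ℏ/(2Δx) = 9 × Δp_min
Δp'_min = 9 × 3.713e-26 kg·m/s = 3.342e-25 kg·m/s

Since Δp_min ∝ 1/Δx, when Δx is decreased to 1/9 of its original value, Δp_min increases to 9 times its original value.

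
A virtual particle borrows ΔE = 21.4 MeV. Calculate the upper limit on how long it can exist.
15.379 ys

Using the energy-time uncertainty principle:
ΔEΔt ≥ ℏ/2

For a virtual particle borrowing energy ΔE, the maximum lifetime is:
Δt_max = ℏ/(2ΔE)

Converting energy:
ΔE = 21.4 MeV = 3.429e-12 J

Δt_max = (1.055e-34 J·s) / (2 × 3.429e-12 J)
Δt_max = 1.538e-23 s = 15.379 ys

Virtual particles with higher borrowed energy exist for shorter times.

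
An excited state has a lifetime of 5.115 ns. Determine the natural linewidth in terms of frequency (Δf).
15.558 MHz

Using the energy-time uncertainty principle and E = hf:
ΔEΔt ≥ ℏ/2
hΔf·Δt ≥ ℏ/2

The minimum frequency uncertainty is:
Δf = ℏ/(2hτ) = 1/(4πτ)
Δf = 1/(4π × 5.115e-09 s)
Δf = 1.556e+07 Hz = 15.558 MHz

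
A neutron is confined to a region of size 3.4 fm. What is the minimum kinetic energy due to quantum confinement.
448.124 keV

Using the uncertainty principle:

1. Position uncertainty: Δx ≈ 3.400e-15 m
2. Minimum momentum uncertainty: Δp = ℏ/(2Δx) = 1.551e-20 kg·m/s
3. Minimum kinetic energy:
   KE = (Δp)²/(2m) = (1.551e-20)²/(2 × 1.675e-27 kg)
   KE = 7.180e-14 J = 448.124 keV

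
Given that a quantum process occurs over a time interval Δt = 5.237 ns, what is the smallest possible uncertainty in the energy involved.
62.842 neV

Using the energy-time uncertainty principle:
ΔEΔt ≥ ℏ/2

The minimum uncertainty in energy is:
ΔE_min = ℏ/(2Δt)
ΔE_min = (1.055e-34 J·s) / (2 × 5.237e-09 s)
ΔE_min = 1.007e-26 J = 62.842 neV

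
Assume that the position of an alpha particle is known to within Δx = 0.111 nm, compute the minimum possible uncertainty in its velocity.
71.491 m/s

Using the Heisenberg uncertainty principle and Δp = mΔv:
ΔxΔp ≥ ℏ/2
Δx(mΔv) ≥ ℏ/2

The minimum uncertainty in velocity is:
Δv_min = ℏ/(2mΔx)
Δv_min = (1.055e-34 J·s) / (2 × 6.645e-27 kg × 1.110e-10 m)
Δv_min = 7.149e+01 m/s = 71.491 m/s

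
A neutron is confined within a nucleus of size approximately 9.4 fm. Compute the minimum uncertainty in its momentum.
5.609 × 10^-21 kg·m/s

Using the Heisenberg uncertainty principle:
ΔxΔp ≥ ℏ/2

With Δx ≈ L = 9.400e-15 m (the confinement size):
Δp_min = ℏ/(2Δx)
Δp_min = (1.055e-34 J·s) / (2 × 9.400e-15 m)
Δp_min = 5.609e-21 kg·m/s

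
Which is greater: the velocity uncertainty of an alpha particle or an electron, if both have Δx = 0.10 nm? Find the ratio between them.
The electron has the larger minimum velocity uncertainty, by a ratio of 7294.3.

For both particles, Δp_min = ℏ/(2Δx) = 5.273e-25 kg·m/s (same for both).

The velocity uncertainty is Δv = Δp/m:
- alpha particle: Δv = 5.273e-25 / 6.645e-27 = 7.935e+01 m/s = 79.355 m/s
- electron: Δv = 5.273e-25 / 9.109e-31 = 5.788e+05 m/s = 578.838 km/s

Ratio: 5.788e+05 / 7.935e+01 = 7294.3

The lighter particle has larger velocity uncertainty because Δv ∝ 1/m.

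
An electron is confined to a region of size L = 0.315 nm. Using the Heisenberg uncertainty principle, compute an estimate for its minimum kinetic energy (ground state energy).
95.994 meV

Using the uncertainty principle to estimate ground state energy:

1. The position uncertainty is approximately the confinement size:
   Δx ≈ L = 3.150e-10 m

2. From ΔxΔp ≥ ℏ/2, the minimum momentum uncertainty is:
   Δp ≈ ℏ/(2L) = 1.674e-25 kg·m/s

3. The kinetic energy is approximately:
   KE ≈ (Δp)²/(2m) = (1.674e-25)²/(2 × 9.109e-31 kg)
   KE ≈ 1.538e-20 J = 95.994 meV

This is an order-of-magnitude estimate of the ground state energy.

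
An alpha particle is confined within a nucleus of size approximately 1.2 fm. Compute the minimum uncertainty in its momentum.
4.394 × 10^-20 kg·m/s

Using the Heisenberg uncertainty principle:
ΔxΔp ≥ ℏ/2

With Δx ≈ L = 1.200e-15 m (the confinement size):
Δp_min = ℏ/(2Δx)
Δp_min = (1.055e-34 J·s) / (2 × 1.200e-15 m)
Δp_min = 4.394e-20 kg·m/s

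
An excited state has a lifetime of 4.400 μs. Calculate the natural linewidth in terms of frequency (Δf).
18.086 kHz

Using the energy-time uncertainty principle and E = hf:
ΔEΔt ≥ ℏ/2
hΔf·Δt ≥ ℏ/2

The minimum frequency uncertainty is:
Δf = ℏ/(2hτ) = 1/(4πτ)
Δf = 1/(4π × 4.400e-06 s)
Δf = 1.809e+04 Hz = 18.086 kHz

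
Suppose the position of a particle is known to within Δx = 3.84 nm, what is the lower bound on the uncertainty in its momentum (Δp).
1.373 × 10^-26 kg·m/s

Using the Heisenberg uncertainty principle:
ΔxΔp ≥ ℏ/2

The minimum uncertainty in momentum is:
Δp_min = ℏ/(2Δx)
Δp_min = (1.055e-34 J·s) / (2 × 3.840e-09 m)
Δp_min = 1.373e-26 kg·m/s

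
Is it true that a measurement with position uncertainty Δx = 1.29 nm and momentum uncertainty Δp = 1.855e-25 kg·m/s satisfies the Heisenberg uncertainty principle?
Yes, it satisfies the uncertainty principle.

Calculate the product ΔxΔp:
ΔxΔp = (1.290e-09 m) × (1.855e-25 kg·m/s)
ΔxΔp = 2.393e-34 J·s

Compare to the minimum allowed value ℏ/2:
ℏ/2 = 5.273e-35 J·s

Since ΔxΔp = 2.393e-34 J·s ≥ 5.273e-35 J·s = ℏ/2,
the measurement satisfies the uncertainty principle.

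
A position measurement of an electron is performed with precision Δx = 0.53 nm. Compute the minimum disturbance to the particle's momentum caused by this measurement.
9.949 × 10^-26 kg·m/s

The uncertainty principle implies that measuring position disturbs momentum:
ΔxΔp ≥ ℏ/2

When we measure position with precision Δx, we necessarily introduce a momentum uncertainty:
Δp ≥ ℏ/(2Δx)
Δp_min = (1.055e-34 J·s) / (2 × 5.300e-10 m)
Δp_min = 9.949e-26 kg·m/s

The more precisely we measure position, the greater the momentum disturbance.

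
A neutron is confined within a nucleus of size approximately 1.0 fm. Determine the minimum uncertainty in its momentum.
5.273 × 10^-20 kg·m/s

Using the Heisenberg uncertainty principle:
ΔxΔp ≥ ℏ/2

With Δx ≈ L = 1.000e-15 m (the confinement size):
Δp_min = ℏ/(2Δx)
Δp_min = (1.055e-34 J·s) / (2 × 1.000e-15 m)
Δp_min = 5.273e-20 kg·m/s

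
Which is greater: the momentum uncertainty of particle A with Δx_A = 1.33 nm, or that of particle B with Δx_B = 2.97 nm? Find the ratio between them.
Particle A has the larger minimum momentum uncertainty, by a factor of 2.23.

For each particle, the minimum momentum uncertainty is Δp_min = ℏ/(2Δx):

Particle A: Δp_A = ℏ/(2×1.330e-09 m) = 3.965e-26 kg·m/s
Particle B: Δp_B = ℏ/(2×2.970e-09 m) = 1.775e-26 kg·m/s

Ratio: Δp_A/Δp_B = 2.23

Since Δp_min ∝ 1/Δx, the particle with smaller position uncertainty (A) has larger momentum uncertainty.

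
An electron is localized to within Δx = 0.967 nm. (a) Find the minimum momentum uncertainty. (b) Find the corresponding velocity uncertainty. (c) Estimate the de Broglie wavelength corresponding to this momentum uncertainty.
(a) Δp_min = 5.453 × 10^-26 kg·m/s
(b) Δv_min = 59.859 km/s
(c) λ_dB = 12.152 nm

Step-by-step:

(a) From the uncertainty principle:
Δp_min = ℏ/(2Δx) = (1.055e-34 J·s)/(2 × 9.670e-10 m) = 5.453e-26 kg·m/s

(b) The velocity uncertainty:
Δv = Δp/m = (5.453e-26 kg·m/s)/(9.109e-31 kg) = 5.986e+04 m/s = 59.859 km/s

(c) The de Broglie wavelength for this momentum:
λ = h/p = (6.626e-34 J·s)/(5.453e-26 kg·m/s) = 1.215e-08 m = 12.152 nm

Note: The de Broglie wavelength is comparable to the localization size, as expected from wave-particle duality.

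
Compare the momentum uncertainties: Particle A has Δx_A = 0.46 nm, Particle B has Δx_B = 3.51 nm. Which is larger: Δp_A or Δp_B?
Particle A has the larger minimum momentum uncertainty, by a factor of 7.63.

For each particle, the minimum momentum uncertainty is Δp_min = ℏ/(2Δx):

Particle A: Δp_A = ℏ/(2×4.600e-10 m) = 1.146e-25 kg·m/s
Particle B: Δp_B = ℏ/(2×3.510e-09 m) = 1.502e-26 kg·m/s

Ratio: Δp_A/Δp_B = 7.63

Since Δp_min ∝ 1/Δx, the particle with smaller position uncertainty (A) has larger momentum uncertainty.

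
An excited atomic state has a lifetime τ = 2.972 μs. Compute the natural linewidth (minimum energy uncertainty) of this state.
110.736 peV

Using the energy-time uncertainty principle:
ΔEΔt ≥ ℏ/2

The lifetime τ represents the time uncertainty Δt.
The natural linewidth (minimum energy uncertainty) is:

ΔE = ℏ/(2τ)
ΔE = (1.055e-34 J·s) / (2 × 2.972e-06 s)
ΔE = 1.774e-29 J = 110.736 peV

This natural linewidth limits the precision of spectroscopic measurements.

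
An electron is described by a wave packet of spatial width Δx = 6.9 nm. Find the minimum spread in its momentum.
7.642 × 10^-27 kg·m/s

For a wave packet, the spatial width Δx and momentum spread Δp are related by the uncertainty principle:
ΔxΔp ≥ ℏ/2

The minimum momentum spread is:
Δp_min = ℏ/(2Δx)
Δp_min = (1.055e-34 J·s) / (2 × 6.900e-09 m)
Δp_min = 7.642e-27 kg·m/s

A wave packet cannot have both a well-defined position and well-defined momentum.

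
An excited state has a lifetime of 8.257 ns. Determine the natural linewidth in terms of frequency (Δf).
9.638 MHz

Using the energy-time uncertainty principle and E = hf:
ΔEΔt ≥ ℏ/2
hΔf·Δt ≥ ℏ/2

The minimum frequency uncertainty is:
Δf = ℏ/(2hτ) = 1/(4πτ)
Δf = 1/(4π × 8.257e-09 s)
Δf = 9.638e+06 Hz = 9.638 MHz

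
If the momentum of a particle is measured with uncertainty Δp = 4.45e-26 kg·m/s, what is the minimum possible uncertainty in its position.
1.185 nm

Using the Heisenberg uncertainty principle:
ΔxΔp ≥ ℏ/2

The minimum uncertainty in position is:
Δx_min = ℏ/(2Δp)
Δx_min = (1.055e-34 J·s) / (2 × 4.450e-26 kg·m/s)
Δx_min = 1.185e-09 m = 1.185 nm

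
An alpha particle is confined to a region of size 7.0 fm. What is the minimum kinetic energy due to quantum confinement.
26.649 keV

Using the uncertainty principle:

1. Position uncertainty: Δx ≈ 7.000e-15 m
2. Minimum momentum uncertainty: Δp = ℏ/(2Δx) = 7.533e-21 kg·m/s
3. Minimum kinetic energy:
   KE = (Δp)²/(2m) = (7.533e-21)²/(2 × 6.645e-27 kg)
   KE = 4.270e-15 J = 26.649 keV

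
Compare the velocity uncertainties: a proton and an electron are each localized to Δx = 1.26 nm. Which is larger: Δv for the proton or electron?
The electron has the larger minimum velocity uncertainty, by a ratio of 1836.2.

For both particles, Δp_min = ℏ/(2Δx) = 4.185e-26 kg·m/s (same for both).

The velocity uncertainty is Δv = Δp/m:
- proton: Δv = 4.185e-26 / 1.673e-27 = 2.502e+01 m/s = 25.019 m/s
- electron: Δv = 4.185e-26 / 9.109e-31 = 4.594e+04 m/s = 45.940 km/s

Ratio: 4.594e+04 / 2.502e+01 = 1836.2

The lighter particle has larger velocity uncertainty because Δv ∝ 1/m.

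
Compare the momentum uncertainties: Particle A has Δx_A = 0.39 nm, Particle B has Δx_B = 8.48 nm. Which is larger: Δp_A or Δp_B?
Particle A has the larger minimum momentum uncertainty, by a factor of 21.74.

For each particle, the minimum momentum uncertainty is Δp_min = ℏ/(2Δx):

Particle A: Δp_A = ℏ/(2×3.900e-10 m) = 1.352e-25 kg·m/s
Particle B: Δp_B = ℏ/(2×8.480e-09 m) = 6.218e-27 kg·m/s

Ratio: Δp_A/Δp_B = 21.74

Since Δp_min ∝ 1/Δx, the particle with smaller position uncertainty (A) has larger momentum uncertainty.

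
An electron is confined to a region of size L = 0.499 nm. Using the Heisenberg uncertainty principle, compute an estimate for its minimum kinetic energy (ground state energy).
38.253 meV

Using the uncertainty principle to estimate ground state energy:

1. The position uncertainty is approximately the confinement size:
   Δx ≈ L = 4.990e-10 m

2. From ΔxΔp ≥ ℏ/2, the minimum momentum uncertainty is:
   Δp ≈ ℏ/(2L) = 1.057e-25 kg·m/s

3. The kinetic energy is approximately:
   KE ≈ (Δp)²/(2m) = (1.057e-25)²/(2 × 9.109e-31 kg)
   KE ≈ 6.129e-21 J = 38.253 meV

This is an order-of-magnitude estimate of the ground state energy.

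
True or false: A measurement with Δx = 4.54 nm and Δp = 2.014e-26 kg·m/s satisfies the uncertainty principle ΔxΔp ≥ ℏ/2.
Yes, it satisfies the uncertainty principle.

Calculate the product ΔxΔp:
ΔxΔp = (4.540e-09 m) × (2.014e-26 kg·m/s)
ΔxΔp = 9.144e-35 J·s

Compare to the minimum allowed value ℏ/2:
ℏ/2 = 5.273e-35 J·s

Since ΔxΔp = 9.144e-35 J·s ≥ 5.273e-35 J·s = ℏ/2,
the measurement satisfies the uncertainty principle.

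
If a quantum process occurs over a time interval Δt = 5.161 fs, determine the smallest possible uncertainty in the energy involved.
63.768 meV

Using the energy-time uncertainty principle:
ΔEΔt ≥ ℏ/2

The minimum uncertainty in energy is:
ΔE_min = ℏ/(2Δt)
ΔE_min = (1.055e-34 J·s) / (2 × 5.161e-15 s)
ΔE_min = 1.022e-20 J = 63.768 meV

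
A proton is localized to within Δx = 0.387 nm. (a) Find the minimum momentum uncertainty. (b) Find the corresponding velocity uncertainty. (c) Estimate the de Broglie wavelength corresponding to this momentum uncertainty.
(a) Δp_min = 1.362 × 10^-25 kg·m/s
(b) Δv_min = 81.459 m/s
(c) λ_dB = 4.863 nm

Step-by-step:

(a) From the uncertainty principle:
Δp_min = ℏ/(2Δx) = (1.055e-34 J·s)/(2 × 3.870e-10 m) = 1.362e-25 kg·m/s

(b) The velocity uncertainty:
Δv = Δp/m = (1.362e-25 kg·m/s)/(1.673e-27 kg) = 8.146e+01 m/s = 81.459 m/s

(c) The de Broglie wavelength for this momentum:
λ = h/p = (6.626e-34 J·s)/(1.362e-25 kg·m/s) = 4.863e-09 m = 4.863 nm

Note: The de Broglie wavelength is comparable to the localization size, as expected from wave-particle duality.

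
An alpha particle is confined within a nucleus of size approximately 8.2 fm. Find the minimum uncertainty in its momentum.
6.430 × 10^-21 kg·m/s

Using the Heisenberg uncertainty principle:
ΔxΔp ≥ ℏ/2

With Δx ≈ L = 8.200e-15 m (the confinement size):
Δp_min = ℏ/(2Δx)
Δp_min = (1.055e-34 J·s) / (2 × 8.200e-15 m)
Δp_min = 6.430e-21 kg·m/s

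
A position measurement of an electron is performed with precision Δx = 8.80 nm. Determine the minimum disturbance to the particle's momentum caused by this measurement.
5.992 × 10^-27 kg·m/s

The uncertainty principle implies that measuring position disturbs momentum:
ΔxΔp ≥ ℏ/2

When we measure position with precision Δx, we necessarily introduce a momentum uncertainty:
Δp ≥ ℏ/(2Δx)
Δp_min = (1.055e-34 J·s) / (2 × 8.800e-09 m)
Δp_min = 5.992e-27 kg·m/s

The more precisely we measure position, the greater the momentum disturbance.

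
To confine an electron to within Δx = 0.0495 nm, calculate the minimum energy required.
3.887 eV

Localizing a particle requires giving it sufficient momentum uncertainty:

1. From uncertainty principle: Δp ≥ ℏ/(2Δx)
   Δp_min = (1.055e-34 J·s) / (2 × 4.950e-11 m)
   Δp_min = 1.065e-24 kg·m/s

2. This momentum uncertainty corresponds to kinetic energy:
   KE ≈ (Δp)²/(2m) = (1.065e-24)²/(2 × 9.109e-31 kg)
   KE = 6.228e-19 J = 3.887 eV

Tighter localization requires more energy.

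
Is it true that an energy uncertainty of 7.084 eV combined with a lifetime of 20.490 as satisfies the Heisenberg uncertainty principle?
No, it violates the uncertainty relation.

Calculate the product ΔEΔt:
ΔE = 7.084 eV = 1.135e-18 J
ΔEΔt = (1.135e-18 J) × (2.049e-17 s)
ΔEΔt = 2.326e-35 J·s

Compare to the minimum allowed value ℏ/2:
ℏ/2 = 5.273e-35 J·s

Since ΔEΔt = 2.326e-35 J·s < 5.273e-35 J·s = ℏ/2,
this violates the uncertainty relation.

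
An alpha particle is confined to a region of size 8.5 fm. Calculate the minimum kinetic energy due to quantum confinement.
18.073 keV

Using the uncertainty principle:

1. Position uncertainty: Δx ≈ 8.500e-15 m
2. Minimum momentum uncertainty: Δp = ℏ/(2Δx) = 6.203e-21 kg·m/s
3. Minimum kinetic energy:
   KE = (Δp)²/(2m) = (6.203e-21)²/(2 × 6.645e-27 kg)
   KE = 2.896e-15 J = 18.073 keV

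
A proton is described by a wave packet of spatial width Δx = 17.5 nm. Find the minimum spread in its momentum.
3.013 × 10^-27 kg·m/s

For a wave packet, the spatial width Δx and momentum spread Δp are related by the uncertainty principle:
ΔxΔp ≥ ℏ/2

The minimum momentum spread is:
Δp_min = ℏ/(2Δx)
Δp_min = (1.055e-34 J·s) / (2 × 1.750e-08 m)
Δp_min = 3.013e-27 kg·m/s

A wave packet cannot have both a well-defined position and well-defined momentum.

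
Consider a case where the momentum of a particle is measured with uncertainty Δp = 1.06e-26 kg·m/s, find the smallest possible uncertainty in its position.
4.974 nm

Using the Heisenberg uncertainty principle:
ΔxΔp ≥ ℏ/2

The minimum uncertainty in position is:
Δx_min = ℏ/(2Δp)
Δx_min = (1.055e-34 J·s) / (2 × 1.060e-26 kg·m/s)
Δx_min = 4.974e-09 m = 4.974 nm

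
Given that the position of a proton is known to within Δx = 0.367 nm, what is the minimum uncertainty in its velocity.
85.898 m/s

Using the Heisenberg uncertainty principle and Δp = mΔv:
ΔxΔp ≥ ℏ/2
Δx(mΔv) ≥ ℏ/2

The minimum uncertainty in velocity is:
Δv_min = ℏ/(2mΔx)
Δv_min = (1.055e-34 J·s) / (2 × 1.673e-27 kg × 3.670e-10 m)
Δv_min = 8.590e+01 m/s = 85.898 m/s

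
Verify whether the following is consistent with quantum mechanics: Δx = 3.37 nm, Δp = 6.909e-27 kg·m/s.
No, it violates the uncertainty principle (impossible measurement).

Calculate the product ΔxΔp:
ΔxΔp = (3.370e-09 m) × (6.909e-27 kg·m/s)
ΔxΔp = 2.328e-35 J·s

Compare to the minimum allowed value ℏ/2:
ℏ/2 = 5.273e-35 J·s

Since ΔxΔp = 2.328e-35 J·s < 5.273e-35 J·s = ℏ/2,
the measurement violates the uncertainty principle.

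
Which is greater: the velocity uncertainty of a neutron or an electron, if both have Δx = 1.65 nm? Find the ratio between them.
The electron has the larger minimum velocity uncertainty, by a ratio of 1838.7.

For both particles, Δp_min = ℏ/(2Δx) = 3.196e-26 kg·m/s (same for both).

The velocity uncertainty is Δv = Δp/m:
- neutron: Δv = 3.196e-26 / 1.675e-27 = 1.908e+01 m/s = 19.079 m/s
- electron: Δv = 3.196e-26 / 9.109e-31 = 3.508e+04 m/s = 35.081 km/s

Ratio: 3.508e+04 / 1.908e+01 = 1838.7

The lighter particle has larger velocity uncertainty because Δv ∝ 1/m.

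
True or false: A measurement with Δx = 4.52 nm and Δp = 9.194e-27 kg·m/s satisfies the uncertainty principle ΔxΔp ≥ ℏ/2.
No, it violates the uncertainty principle (impossible measurement).

Calculate the product ΔxΔp:
ΔxΔp = (4.520e-09 m) × (9.194e-27 kg·m/s)
ΔxΔp = 4.156e-35 J·s

Compare to the minimum allowed value ℏ/2:
ℏ/2 = 5.273e-35 J·s

Since ΔxΔp = 4.156e-35 J·s < 5.273e-35 J·s = ℏ/2,
the measurement violates the uncertainty principle.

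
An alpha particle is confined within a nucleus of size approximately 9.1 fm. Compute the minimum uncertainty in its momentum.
5.794 × 10^-21 kg·m/s

Using the Heisenberg uncertainty principle:
ΔxΔp ≥ ℏ/2

With Δx ≈ L = 9.100e-15 m (the confinement size):
Δp_min = ℏ/(2Δx)
Δp_min = (1.055e-34 J·s) / (2 × 9.100e-15 m)
Δp_min = 5.794e-21 kg·m/s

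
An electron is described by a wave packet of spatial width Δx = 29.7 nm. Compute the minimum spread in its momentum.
1.775 × 10^-27 kg·m/s

For a wave packet, the spatial width Δx and momentum spread Δp are related by the uncertainty principle:
ΔxΔp ≥ ℏ/2

The minimum momentum spread is:
Δp_min = ℏ/(2Δx)
Δp_min = (1.055e-34 J·s) / (2 × 2.970e-08 m)
Δp_min = 1.775e-27 kg·m/s

A wave packet cannot have both a well-defined position and well-defined momentum.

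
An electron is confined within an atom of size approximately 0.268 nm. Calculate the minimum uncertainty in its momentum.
1.967 × 10^-25 kg·m/s

Using the Heisenberg uncertainty principle:
ΔxΔp ≥ ℏ/2

With Δx ≈ L = 2.680e-10 m (the confinement size):
Δp_min = ℏ/(2Δx)
Δp_min = (1.055e-34 J·s) / (2 × 2.680e-10 m)
Δp_min = 1.967e-25 kg·m/s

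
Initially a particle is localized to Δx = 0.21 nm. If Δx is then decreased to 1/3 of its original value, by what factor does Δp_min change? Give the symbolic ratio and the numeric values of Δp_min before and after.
Original Δp_min = 2.511 × 10^-25 kg·m/s; new Δp'_min = 7.533 × 10^-25 kg·m/s; ratio Δp'_min/Δp_min = 3.

From the uncertainty principle ΔxΔp ≥ ℏ/2, the minimum momentum uncertainty is Δp_min = ℏ/(2Δx).

Original (Δx = 0.21 nm = 2.100e-10 m):
Δp_min = (1.055e-34 J·s)/(2 × 2.100e-10 m) = 2.511e-25 kg·m/s

When Δx → (1/3)Δx:
Δp'_min = ℏ/(2 × (1/3)Δx) = 3 × ℏ/(2Δx) = 3 × Δp_min
Δp'_min = 3 × 2.511e-25 kg·m/s = 7.533e-25 kg·m/s

Since Δp_min ∝ 1/Δx, when Δx is decreased to 1/3 of its original value, Δp_min increases to 3 times its original value.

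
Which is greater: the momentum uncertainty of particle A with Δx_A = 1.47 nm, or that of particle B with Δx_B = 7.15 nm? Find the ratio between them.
Particle A has the larger minimum momentum uncertainty, by a factor of 4.86.

For each particle, the minimum momentum uncertainty is Δp_min = ℏ/(2Δx):

Particle A: Δp_A = ℏ/(2×1.470e-09 m) = 3.587e-26 kg·m/s
Particle B: Δp_B = ℏ/(2×7.150e-09 m) = 7.375e-27 kg·m/s

Ratio: Δp_A/Δp_B = 4.86

Since Δp_min ∝ 1/Δx, the particle with smaller position uncertainty (A) has larger momentum uncertainty.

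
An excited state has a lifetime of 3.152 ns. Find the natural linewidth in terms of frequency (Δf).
25.247 MHz

Using the energy-time uncertainty principle and E = hf:
ΔEΔt ≥ ℏ/2
hΔf·Δt ≥ ℏ/2

The minimum frequency uncertainty is:
Δf = ℏ/(2hτ) = 1/(4πτ)
Δf = 1/(4π × 3.152e-09 s)
Δf = 2.525e+07 Hz = 25.247 MHz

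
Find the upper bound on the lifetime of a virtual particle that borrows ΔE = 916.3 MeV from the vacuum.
3.592 × 10^-25 s

Using the energy-time uncertainty principle:
ΔEΔt ≥ ℏ/2

For a virtual particle borrowing energy ΔE, the maximum lifetime is:
Δt_max = ℏ/(2ΔE)

Converting energy:
ΔE = 916.3 MeV = 1.468e-10 J

Δt_max = (1.055e-34 J·s) / (2 × 1.468e-10 J)
Δt_max = 3.592e-25 s = 3.592 × 10^-25 s

Virtual particles with higher borrowed energy exist for shorter times.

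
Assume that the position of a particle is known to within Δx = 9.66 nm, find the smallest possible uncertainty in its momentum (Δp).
5.458 × 10^-27 kg·m/s

Using the Heisenberg uncertainty principle:
ΔxΔp ≥ ℏ/2

The minimum uncertainty in momentum is:
Δp_min = ℏ/(2Δx)
Δp_min = (1.055e-34 J·s) / (2 × 9.660e-09 m)
Δp_min = 5.458e-27 kg·m/s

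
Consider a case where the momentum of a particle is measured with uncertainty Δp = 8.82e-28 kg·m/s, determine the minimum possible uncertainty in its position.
59.783 nm

Using the Heisenberg uncertainty principle:
ΔxΔp ≥ ℏ/2

The minimum uncertainty in position is:
Δx_min = ℏ/(2Δp)
Δx_min = (1.055e-34 J·s) / (2 × 8.820e-28 kg·m/s)
Δx_min = 5.978e-08 m = 59.783 nm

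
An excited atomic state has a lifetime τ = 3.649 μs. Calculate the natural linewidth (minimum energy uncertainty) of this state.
90.191 peV

Using the energy-time uncertainty principle:
ΔEΔt ≥ ℏ/2

The lifetime τ represents the time uncertainty Δt.
The natural linewidth (minimum energy uncertainty) is:

ΔE = ℏ/(2τ)
ΔE = (1.055e-34 J·s) / (2 × 3.649e-06 s)
ΔE = 1.445e-29 J = 90.191 peV

This natural linewidth limits the precision of spectroscopic measurements.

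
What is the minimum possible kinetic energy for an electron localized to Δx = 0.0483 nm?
4.083 eV

Localizing a particle requires giving it sufficient momentum uncertainty:

1. From uncertainty principle: Δp ≥ ℏ/(2Δx)
   Δp_min = (1.055e-34 J·s) / (2 × 4.830e-11 m)
   Δp_min = 1.092e-24 kg·m/s

2. This momentum uncertainty corresponds to kinetic energy:
   KE ≈ (Δp)²/(2m) = (1.092e-24)²/(2 × 9.109e-31 kg)
   KE = 6.542e-19 J = 4.083 eV

Tighter localization requires more energy.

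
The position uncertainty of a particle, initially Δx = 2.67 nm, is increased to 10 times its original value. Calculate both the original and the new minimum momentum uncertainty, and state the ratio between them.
Original Δp_min = 1.975 × 10^-26 kg·m/s; new Δp'_min = 1.975 × 10^-27 kg·m/s; ratio Δp'_min/Δp_min = 1/10.

From the uncertainty principle ΔxΔp ≥ ℏ/2, the minimum momentum uncertainty is Δp_min = ℏ/(2Δx).

Original (Δx = 2.67 nm = 2.670e-09 m):
Δp_min = (1.055e-34 J·s)/(2 × 2.670e-09 m) = 1.975e-26 kg·m/s

When Δx → 10Δx:
Δp'_min = ℏ/(2 × 10Δx) = (1/10) × ℏ/(2Δx) = (1/10) × Δp_min
Δp'_min = 1/10 × 1.975e-26 kg·m/s = 1.975e-27 kg·m/s

Since Δp_min ∝ 1/Δx, when Δx is increased to 10 times its original value, Δp_min decreases to 1/10 of its original value.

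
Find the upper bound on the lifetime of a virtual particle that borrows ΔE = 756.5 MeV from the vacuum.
4.350 × 10^-25 s

Using the energy-time uncertainty principle:
ΔEΔt ≥ ℏ/2

For a virtual particle borrowing energy ΔE, the maximum lifetime is:
Δt_max = ℏ/(2ΔE)

Converting energy:
ΔE = 756.5 MeV = 1.212e-10 J

Δt_max = (1.055e-34 J·s) / (2 × 1.212e-10 J)
Δt_max = 4.350e-25 s = 4.350 × 10^-25 s

Virtual particles with higher borrowed energy exist for shorter times.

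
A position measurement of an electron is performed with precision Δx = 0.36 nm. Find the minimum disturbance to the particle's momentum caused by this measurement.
1.465 × 10^-25 kg·m/s

The uncertainty principle implies that measuring position disturbs momentum:
ΔxΔp ≥ ℏ/2

When we measure position with precision Δx, we necessarily introduce a momentum uncertainty:
Δp ≥ ℏ/(2Δx)
Δp_min = (1.055e-34 J·s) / (2 × 3.600e-10 m)
Δp_min = 1.465e-25 kg·m/s

The more precisely we measure position, the greater the momentum disturbance.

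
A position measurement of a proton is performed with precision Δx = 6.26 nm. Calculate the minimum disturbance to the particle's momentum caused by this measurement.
8.423 × 10^-27 kg·m/s

The uncertainty principle implies that measuring position disturbs momentum:
ΔxΔp ≥ ℏ/2

When we measure position with precision Δx, we necessarily introduce a momentum uncertainty:
Δp ≥ ℏ/(2Δx)
Δp_min = (1.055e-34 J·s) / (2 × 6.260e-09 m)
Δp_min = 8.423e-27 kg·m/s

The more precisely we measure position, the greater the momentum disturbance.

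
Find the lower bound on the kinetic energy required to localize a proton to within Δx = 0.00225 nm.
1.025 eV

Localizing a particle requires giving it sufficient momentum uncertainty:

1. From uncertainty principle: Δp ≥ ℏ/(2Δx)
   Δp_min = (1.055e-34 J·s) / (2 × 2.250e-12 m)
   Δp_min = 2.343e-23 kg·m/s

2. This momentum uncertainty corresponds to kinetic energy:
   KE ≈ (Δp)²/(2m) = (2.343e-23)²/(2 × 1.673e-27 kg)
   KE = 1.642e-19 J = 1.025 eV

Tighter localization requires more energy.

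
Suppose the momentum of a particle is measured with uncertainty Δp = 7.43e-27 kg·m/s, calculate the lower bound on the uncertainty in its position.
7.097 nm

Using the Heisenberg uncertainty principle:
ΔxΔp ≥ ℏ/2

The minimum uncertainty in position is:
Δx_min = ℏ/(2Δp)
Δx_min = (1.055e-34 J·s) / (2 × 7.430e-27 kg·m/s)
Δx_min = 7.097e-09 m = 7.097 nm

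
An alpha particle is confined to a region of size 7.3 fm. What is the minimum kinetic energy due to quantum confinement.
24.504 keV

Using the uncertainty principle:

1. Position uncertainty: Δx ≈ 7.300e-15 m
2. Minimum momentum uncertainty: Δp = ℏ/(2Δx) = 7.223e-21 kg·m/s
3. Minimum kinetic energy:
   KE = (Δp)²/(2m) = (7.223e-21)²/(2 × 6.645e-27 kg)
   KE = 3.926e-15 J = 24.504 keV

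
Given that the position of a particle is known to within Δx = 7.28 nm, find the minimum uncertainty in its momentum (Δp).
7.243 × 10^-27 kg·m/s

Using the Heisenberg uncertainty principle:
ΔxΔp ≥ ℏ/2

The minimum uncertainty in momentum is:
Δp_min = ℏ/(2Δx)
Δp_min = (1.055e-34 J·s) / (2 × 7.280e-09 m)
Δp_min = 7.243e-27 kg·m/s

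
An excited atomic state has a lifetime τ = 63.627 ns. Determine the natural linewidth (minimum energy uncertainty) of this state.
5.172 neV

Using the energy-time uncertainty principle:
ΔEΔt ≥ ℏ/2

The lifetime τ represents the time uncertainty Δt.
The natural linewidth (minimum energy uncertainty) is:

ΔE = ℏ/(2τ)
ΔE = (1.055e-34 J·s) / (2 × 6.363e-08 s)
ΔE = 8.287e-28 J = 5.172 neV

This natural linewidth limits the precision of spectroscopic measurements.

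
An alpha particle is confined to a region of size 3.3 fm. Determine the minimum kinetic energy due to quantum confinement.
119.909 keV

Using the uncertainty principle:

1. Position uncertainty: Δx ≈ 3.300e-15 m
2. Minimum momentum uncertainty: Δp = ℏ/(2Δx) = 1.598e-20 kg·m/s
3. Minimum kinetic energy:
   KE = (Δp)²/(2m) = (1.598e-20)²/(2 × 6.645e-27 kg)
   KE = 1.921e-14 J = 119.909 keV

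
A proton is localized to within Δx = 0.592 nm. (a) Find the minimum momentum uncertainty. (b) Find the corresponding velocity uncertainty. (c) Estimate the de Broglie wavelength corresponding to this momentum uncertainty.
(a) Δp_min = 8.907 × 10^-26 kg·m/s
(b) Δv_min = 53.251 m/s
(c) λ_dB = 7.439 nm

Step-by-step:

(a) From the uncertainty principle:
Δp_min = ℏ/(2Δx) = (1.055e-34 J·s)/(2 × 5.920e-10 m) = 8.907e-26 kg·m/s

(b) The velocity uncertainty:
Δv = Δp/m = (8.907e-26 kg·m/s)/(1.673e-27 kg) = 5.325e+01 m/s = 53.251 m/s

(c) The de Broglie wavelength for this momentum:
λ = h/p = (6.626e-34 J·s)/(8.907e-26 kg·m/s) = 7.439e-09 m = 7.439 nm

Note: The de Broglie wavelength is comparable to the localization size, as expected from wave-particle duality.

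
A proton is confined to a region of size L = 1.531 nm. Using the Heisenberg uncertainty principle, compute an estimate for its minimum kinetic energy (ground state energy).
2.213 μeV

Using the uncertainty principle to estimate ground state energy:

1. The position uncertainty is approximately the confinement size:
   Δx ≈ L = 1.531e-09 m

2. From ΔxΔp ≥ ℏ/2, the minimum momentum uncertainty is:
   Δp ≈ ℏ/(2L) = 3.444e-26 kg·m/s

3. The kinetic energy is approximately:
   KE ≈ (Δp)²/(2m) = (3.444e-26)²/(2 × 1.673e-27 kg)
   KE ≈ 3.546e-25 J = 2.213 μeV

This is an order-of-magnitude estimate of the ground state energy.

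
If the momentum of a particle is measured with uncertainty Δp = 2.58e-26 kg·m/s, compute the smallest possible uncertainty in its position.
2.044 nm

Using the Heisenberg uncertainty principle:
ΔxΔp ≥ ℏ/2

The minimum uncertainty in position is:
Δx_min = ℏ/(2Δp)
Δx_min = (1.055e-34 J·s) / (2 × 2.580e-26 kg·m/s)
Δx_min = 2.044e-09 m = 2.044 nm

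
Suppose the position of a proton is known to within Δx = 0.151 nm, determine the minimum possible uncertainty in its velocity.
208.772 m/s

Using the Heisenberg uncertainty principle and Δp = mΔv:
ΔxΔp ≥ ℏ/2
Δx(mΔv) ≥ ℏ/2

The minimum uncertainty in velocity is:
Δv_min = ℏ/(2mΔx)
Δv_min = (1.055e-34 J·s) / (2 × 1.673e-27 kg × 1.510e-10 m)
Δv_min = 2.088e+02 m/s = 208.772 m/s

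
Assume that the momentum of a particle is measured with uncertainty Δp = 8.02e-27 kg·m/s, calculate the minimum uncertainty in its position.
6.575 nm

Using the Heisenberg uncertainty principle:
ΔxΔp ≥ ℏ/2

The minimum uncertainty in position is:
Δx_min = ℏ/(2Δp)
Δx_min = (1.055e-34 J·s) / (2 × 8.020e-27 kg·m/s)
Δx_min = 6.575e-09 m = 6.575 nm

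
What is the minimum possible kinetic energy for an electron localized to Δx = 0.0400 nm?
5.953 eV

Localizing a particle requires giving it sufficient momentum uncertainty:

1. From uncertainty principle: Δp ≥ ℏ/(2Δx)
   Δp_min = (1.055e-34 J·s) / (2 × 4.000e-11 m)
   Δp_min = 1.318e-24 kg·m/s

2. This momentum uncertainty corresponds to kinetic energy:
   KE ≈ (Δp)²/(2m) = (1.318e-24)²/(2 × 9.109e-31 kg)
   KE = 9.538e-19 J = 5.953 eV

Tighter localization requires more energy.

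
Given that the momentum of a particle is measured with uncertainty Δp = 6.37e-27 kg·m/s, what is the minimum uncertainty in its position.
8.278 nm

Using the Heisenberg uncertainty principle:
ΔxΔp ≥ ℏ/2

The minimum uncertainty in position is:
Δx_min = ℏ/(2Δp)
Δx_min = (1.055e-34 J·s) / (2 × 6.370e-27 kg·m/s)
Δx_min = 8.278e-09 m = 8.278 nm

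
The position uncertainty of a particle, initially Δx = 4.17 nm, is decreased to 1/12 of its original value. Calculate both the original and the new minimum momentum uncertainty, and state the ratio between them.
Original Δp_min = 1.264 × 10^-26 kg·m/s; new Δp'_min = 1.517 × 10^-25 kg·m/s; ratio Δp'_min/Δp_min = 12.

From the uncertainty principle ΔxΔp ≥ ℏ/2, the minimum momentum uncertainty is Δp_min = ℏ/(2Δx).

Original (Δx = 4.17 nm = 4.170e-09 m):
Δp_min = (1.055e-34 J·s)/(2 × 4.170e-09 m) = 1.264e-26 kg·m/s

When Δx → (1/12)Δx:
Δp'_min = ℏ/(2 × (1/12)Δx) = 12 × ℏ/(2Δx) = 12 × Δp_min
Δp'_min = 12 × 1.264e-26 kg·m/s = 1.517e-25 kg·m/s

Since Δp_min ∝ 1/Δx, when Δx is decreased to 1/12 of its original value, Δp_min increases to 12 times its original value.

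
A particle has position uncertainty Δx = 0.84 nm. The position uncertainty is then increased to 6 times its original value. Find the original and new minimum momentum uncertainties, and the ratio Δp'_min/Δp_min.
Original Δp_min = 6.277 × 10^-26 kg·m/s; new Δp'_min = 1.046 × 10^-26 kg·m/s; ratio Δp'_min/Δp_min = 1/6.

From the uncertainty principle ΔxΔp ≥ ℏ/2, the minimum momentum uncertainty is Δp_min = ℏ/(2Δx).

Original (Δx = 0.84 nm = 8.400e-10 m):
Δp_min = (1.055e-34 J·s)/(2 × 8.400e-10 m) = 6.277e-26 kg·m/s

When Δx → 6Δx:
Δp'_min = ℏ/(2 × 6Δx) = (1/6) × ℏ/(2Δx) = (1/6) × Δp_min
Δp'_min = 1/6 × 6.277e-26 kg·m/s = 1.046e-26 kg·m/s

Since Δp_min ∝ 1/Δx, when Δx is increased to 6 times its original value, Δp_min decreases to 1/6 of its original value.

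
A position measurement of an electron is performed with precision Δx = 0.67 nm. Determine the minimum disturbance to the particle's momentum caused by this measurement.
7.870 × 10^-26 kg·m/s

The uncertainty principle implies that measuring position disturbs momentum:
ΔxΔp ≥ ℏ/2

When we measure position with precision Δx, we necessarily introduce a momentum uncertainty:
Δp ≥ ℏ/(2Δx)
Δp_min = (1.055e-34 J·s) / (2 × 6.700e-10 m)
Δp_min = 7.870e-26 kg·m/s

The more precisely we measure position, the greater the momentum disturbance.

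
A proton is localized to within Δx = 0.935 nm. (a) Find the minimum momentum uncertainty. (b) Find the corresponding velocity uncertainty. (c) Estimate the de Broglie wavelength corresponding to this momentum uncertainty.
(a) Δp_min = 5.639 × 10^-26 kg·m/s
(b) Δv_min = 33.716 m/s
(c) λ_dB = 11.750 nm

Step-by-step:

(a) From the uncertainty principle:
Δp_min = ℏ/(2Δx) = (1.055e-34 J·s)/(2 × 9.350e-10 m) = 5.639e-26 kg·m/s

(b) The velocity uncertainty:
Δv = Δp/m = (5.639e-26 kg·m/s)/(1.673e-27 kg) = 3.372e+01 m/s = 33.716 m/s

(c) The de Broglie wavelength for this momentum:
λ = h/p = (6.626e-34 J·s)/(5.639e-26 kg·m/s) = 1.175e-08 m = 11.750 nm

Note: The de Broglie wavelength is comparable to the localization size, as expected from wave-particle duality.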